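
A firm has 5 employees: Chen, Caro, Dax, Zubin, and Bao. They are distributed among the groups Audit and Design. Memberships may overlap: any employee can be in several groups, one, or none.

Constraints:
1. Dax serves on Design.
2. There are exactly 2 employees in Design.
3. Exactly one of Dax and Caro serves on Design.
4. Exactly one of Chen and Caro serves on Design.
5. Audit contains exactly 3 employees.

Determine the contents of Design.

Design = {Chen, Dax}

From (1): Dax ∈ Design.
(3) (exactly one): Caro ∉ Design.
(4) (exactly one): Chen ∈ Design.
(2): Design already has 2, so the rest are out.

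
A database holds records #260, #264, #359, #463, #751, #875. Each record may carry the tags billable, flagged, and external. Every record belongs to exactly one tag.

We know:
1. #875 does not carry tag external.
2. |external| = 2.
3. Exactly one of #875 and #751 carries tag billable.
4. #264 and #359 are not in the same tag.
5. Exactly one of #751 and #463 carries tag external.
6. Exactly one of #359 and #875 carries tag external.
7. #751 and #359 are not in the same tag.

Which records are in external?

external = {#359, #463}

From (1): #875 ∉ external.
(6) (exactly one): #359 ∈ external.
(7): #751 ∉ external.
(4): #264 ∉ external.
(5) (exactly one): #463 ∈ external.
(2): external already has 2, so the rest are out.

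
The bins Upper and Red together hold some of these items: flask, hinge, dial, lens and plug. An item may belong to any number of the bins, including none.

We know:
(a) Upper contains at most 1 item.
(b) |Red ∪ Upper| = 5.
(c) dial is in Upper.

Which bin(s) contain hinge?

hinge: Red

From (c): dial ∈ Upper.
(a): Upper already has 1, so the rest are out.
Suppose hinge ∉ Red: no assignment then satisfies all the clues, so hinge ∈ Red.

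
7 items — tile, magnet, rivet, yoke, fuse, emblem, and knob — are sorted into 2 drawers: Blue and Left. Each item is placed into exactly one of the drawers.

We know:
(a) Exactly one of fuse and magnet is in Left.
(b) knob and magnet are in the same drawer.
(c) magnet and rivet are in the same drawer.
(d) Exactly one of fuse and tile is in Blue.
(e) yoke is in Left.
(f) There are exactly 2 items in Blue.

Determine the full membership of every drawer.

From (e): yoke ∈ Left.
Suppose tile ∈ Blue: no assignment then satisfies all the clues, so tile ∉ Blue.

Blue = {emblem, fuse}; Left = {knob, magnet, rivet, tile, yoke}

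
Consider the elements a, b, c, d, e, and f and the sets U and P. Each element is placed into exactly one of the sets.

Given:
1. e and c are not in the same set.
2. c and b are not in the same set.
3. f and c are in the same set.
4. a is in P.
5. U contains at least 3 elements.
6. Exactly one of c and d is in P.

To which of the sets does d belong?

d: U

From (4): a ∈ P.
Suppose d ∉ U: no assignment then satisfies all the clues, so d ∈ U.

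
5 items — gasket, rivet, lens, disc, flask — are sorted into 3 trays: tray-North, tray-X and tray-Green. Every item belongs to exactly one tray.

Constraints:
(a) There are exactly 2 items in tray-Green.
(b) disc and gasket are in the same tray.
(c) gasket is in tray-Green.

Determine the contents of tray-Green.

tray-Green = {disc, gasket}

From (c): gasket ∈ tray-Green.
(b): disc matches gasket: disc ∉ tray-North.
(b): disc matches gasket: disc ∉ tray-X.
(b): disc matches gasket: disc ∈ tray-Green.
(a): tray-Green already has 2, so the rest are out.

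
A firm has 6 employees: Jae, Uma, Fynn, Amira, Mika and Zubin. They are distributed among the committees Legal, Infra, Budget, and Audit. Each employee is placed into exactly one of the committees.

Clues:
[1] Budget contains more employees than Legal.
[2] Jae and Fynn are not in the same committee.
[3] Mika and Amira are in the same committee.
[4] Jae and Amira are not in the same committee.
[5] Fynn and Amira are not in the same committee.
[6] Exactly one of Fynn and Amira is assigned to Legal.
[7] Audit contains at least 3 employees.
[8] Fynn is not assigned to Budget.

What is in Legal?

Legal = {Fynn}

From (8): Fynn ∉ Budget.
Suppose Jae ∈ Legal: no assignment then satisfies all the clues, so Jae ∉ Legal.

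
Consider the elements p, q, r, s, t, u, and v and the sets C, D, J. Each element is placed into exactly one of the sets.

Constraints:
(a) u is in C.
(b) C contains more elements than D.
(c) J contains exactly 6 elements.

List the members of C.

C = {u}

From (a): u ∈ C.
(c): only 6 candidates remain for J, so all are in.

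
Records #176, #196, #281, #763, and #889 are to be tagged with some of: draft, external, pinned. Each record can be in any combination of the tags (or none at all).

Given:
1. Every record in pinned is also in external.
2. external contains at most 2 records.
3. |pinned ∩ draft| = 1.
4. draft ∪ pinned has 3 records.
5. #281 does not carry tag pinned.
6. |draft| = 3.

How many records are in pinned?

1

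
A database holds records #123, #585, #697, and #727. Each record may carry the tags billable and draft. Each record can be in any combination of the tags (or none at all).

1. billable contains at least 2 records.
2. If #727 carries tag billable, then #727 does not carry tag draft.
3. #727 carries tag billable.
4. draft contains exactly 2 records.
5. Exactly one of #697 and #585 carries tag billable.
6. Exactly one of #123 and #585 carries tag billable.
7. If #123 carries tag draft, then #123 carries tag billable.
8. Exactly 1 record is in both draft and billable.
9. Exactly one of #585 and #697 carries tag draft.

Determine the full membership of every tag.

From (3): #727 ∈ billable.
(2): #727 ∉ draft.
Suppose #123 ∉ billable: no assignment then satisfies all the clues, so #123 ∈ billable.

billable = {#123, #697, #727}; draft = {#123, #585}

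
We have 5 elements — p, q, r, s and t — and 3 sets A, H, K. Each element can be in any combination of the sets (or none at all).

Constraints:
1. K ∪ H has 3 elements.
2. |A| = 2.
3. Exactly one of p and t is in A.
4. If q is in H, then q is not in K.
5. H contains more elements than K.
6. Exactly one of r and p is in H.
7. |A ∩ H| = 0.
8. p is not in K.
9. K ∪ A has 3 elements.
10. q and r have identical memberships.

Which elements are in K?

K = {t}

From (8): p ∉ K.
Suppose q ∈ K: no assignment then satisfies all the clues, so q ∉ K.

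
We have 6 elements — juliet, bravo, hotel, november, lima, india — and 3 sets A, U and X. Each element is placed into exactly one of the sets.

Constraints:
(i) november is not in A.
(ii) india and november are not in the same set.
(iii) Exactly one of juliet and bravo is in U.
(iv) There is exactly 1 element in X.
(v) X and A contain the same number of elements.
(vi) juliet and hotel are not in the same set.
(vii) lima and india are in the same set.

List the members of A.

A = {juliet}

From (i): november ∉ A.
Suppose juliet ∉ A: no assignment then satisfies all the clues, so juliet ∈ A.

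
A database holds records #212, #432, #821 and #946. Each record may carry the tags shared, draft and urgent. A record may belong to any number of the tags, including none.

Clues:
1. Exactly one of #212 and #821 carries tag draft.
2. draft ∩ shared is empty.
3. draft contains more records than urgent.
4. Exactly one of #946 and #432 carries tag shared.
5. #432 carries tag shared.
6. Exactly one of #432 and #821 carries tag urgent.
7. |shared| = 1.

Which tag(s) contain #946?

From (5): #432 ∈ shared.
(2) (disjoint): #432 ∉ draft.
(4) (exactly one): #946 ∉ shared.
(7): shared already has 1, so the rest are out.
Suppose #946 ∉ draft: no assignment then satisfies all the clues, so #946 ∈ draft.

#946: draft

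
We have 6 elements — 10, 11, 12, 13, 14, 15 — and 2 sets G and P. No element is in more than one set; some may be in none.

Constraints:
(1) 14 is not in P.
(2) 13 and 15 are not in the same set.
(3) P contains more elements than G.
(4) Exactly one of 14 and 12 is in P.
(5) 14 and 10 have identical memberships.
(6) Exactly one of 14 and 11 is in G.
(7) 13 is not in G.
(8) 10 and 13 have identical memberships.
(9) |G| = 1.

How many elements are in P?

From (1): 14 ∉ P.
From (7): 13 ∉ G.
(4) (exactly one): 12 ∈ P.
(5): 10 matches 14: 10 ∉ P.
(8): 10 matches 13: 10 ∉ G.
(8): 13 matches 10: 13 ∉ P.
(5): 14 matches 10: 14 ∉ G.
(6) (exactly one): 11 ∈ G.
(9): G already has 1, so the rest are out.
Suppose 15 ∉ P: no assignment then satisfies all the clues, so 15 ∈ P.

2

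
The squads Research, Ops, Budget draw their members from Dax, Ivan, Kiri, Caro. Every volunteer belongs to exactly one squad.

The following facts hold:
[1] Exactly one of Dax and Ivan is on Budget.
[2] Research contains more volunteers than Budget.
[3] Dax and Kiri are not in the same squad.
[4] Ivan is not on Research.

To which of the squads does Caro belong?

From (4): Ivan ∉ Research.
Suppose Caro ∉ Research: no assignment then satisfies all the clues, so Caro ∈ Research.

Caro: Research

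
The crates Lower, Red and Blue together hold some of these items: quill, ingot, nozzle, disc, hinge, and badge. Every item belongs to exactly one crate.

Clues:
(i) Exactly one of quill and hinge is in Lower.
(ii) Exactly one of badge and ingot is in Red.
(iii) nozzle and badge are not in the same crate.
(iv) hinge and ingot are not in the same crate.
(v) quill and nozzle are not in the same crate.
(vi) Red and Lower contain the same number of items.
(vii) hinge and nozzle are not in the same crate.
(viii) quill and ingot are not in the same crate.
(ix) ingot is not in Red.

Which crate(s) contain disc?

disc: Lower

From (ix): ingot ∉ Red.
(ii) (exactly one): badge ∈ Red.
(iii): nozzle ∉ Red.
Suppose disc ∉ Lower: no assignment then satisfies all the clues, so disc ∈ Lower.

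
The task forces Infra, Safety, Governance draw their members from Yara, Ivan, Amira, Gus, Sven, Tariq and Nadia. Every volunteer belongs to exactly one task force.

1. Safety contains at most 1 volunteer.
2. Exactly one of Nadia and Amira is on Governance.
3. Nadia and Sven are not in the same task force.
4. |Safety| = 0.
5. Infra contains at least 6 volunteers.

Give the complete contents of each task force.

(4): Safety already has 0, so the rest are out.
Suppose Yara ∉ Infra: no assignment then satisfies all the clues, so Yara ∈ Infra.

Infra = {Amira, Gus, Ivan, Sven, Tariq, Yara}; Safety = {}; Governance = {Nadia}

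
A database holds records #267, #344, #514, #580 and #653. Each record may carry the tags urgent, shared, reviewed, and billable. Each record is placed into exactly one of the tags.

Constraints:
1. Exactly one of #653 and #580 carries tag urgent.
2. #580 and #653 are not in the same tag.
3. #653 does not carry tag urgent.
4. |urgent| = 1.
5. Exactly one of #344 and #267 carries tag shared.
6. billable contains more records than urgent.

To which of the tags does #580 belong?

From (3): #653 ∉ urgent.
(1) (exactly one): #580 ∈ urgent.
(4): urgent already has 1, so the rest are out.

#580: urgent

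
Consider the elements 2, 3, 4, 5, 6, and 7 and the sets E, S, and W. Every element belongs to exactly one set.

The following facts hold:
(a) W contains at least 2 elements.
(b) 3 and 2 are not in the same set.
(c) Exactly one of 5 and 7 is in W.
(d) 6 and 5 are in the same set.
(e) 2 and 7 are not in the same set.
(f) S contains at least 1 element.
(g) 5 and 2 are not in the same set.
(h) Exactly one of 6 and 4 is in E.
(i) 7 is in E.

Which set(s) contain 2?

2: S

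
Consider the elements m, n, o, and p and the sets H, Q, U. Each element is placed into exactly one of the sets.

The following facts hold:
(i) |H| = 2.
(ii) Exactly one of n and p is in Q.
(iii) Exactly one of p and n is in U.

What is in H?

H = {m, o}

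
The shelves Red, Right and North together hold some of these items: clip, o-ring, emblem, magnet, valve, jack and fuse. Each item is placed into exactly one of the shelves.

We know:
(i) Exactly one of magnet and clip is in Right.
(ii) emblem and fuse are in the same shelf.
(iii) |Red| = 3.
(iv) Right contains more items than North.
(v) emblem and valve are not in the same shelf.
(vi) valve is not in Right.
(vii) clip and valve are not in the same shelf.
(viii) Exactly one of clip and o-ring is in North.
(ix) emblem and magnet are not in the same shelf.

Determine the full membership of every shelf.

Red = {jack, magnet, valve}; Right = {clip, emblem, fuse}; North = {o-ring}

From (vi): valve ∉ Right.
Suppose clip ∈ Red: no assignment then satisfies all the clues, so clip ∉ Red.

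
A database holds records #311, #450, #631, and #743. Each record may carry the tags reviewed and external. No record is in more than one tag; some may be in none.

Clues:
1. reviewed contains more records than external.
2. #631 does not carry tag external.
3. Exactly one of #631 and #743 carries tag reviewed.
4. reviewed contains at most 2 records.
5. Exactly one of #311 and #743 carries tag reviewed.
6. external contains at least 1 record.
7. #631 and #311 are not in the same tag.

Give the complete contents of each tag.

reviewed = {#450, #743}; external = {#311}

From (2): #631 ∉ external.
Suppose #311 ∈ reviewed: no assignment then satisfies all the clues, so #311 ∉ reviewed.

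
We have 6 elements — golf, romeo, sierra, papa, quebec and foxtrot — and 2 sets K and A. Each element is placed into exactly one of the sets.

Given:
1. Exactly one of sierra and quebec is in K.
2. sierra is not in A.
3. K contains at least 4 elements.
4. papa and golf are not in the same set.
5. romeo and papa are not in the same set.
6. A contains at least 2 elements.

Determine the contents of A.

A = {papa, quebec}

From (2): sierra ∉ A.
Only one set left: sierra ∈ K.
(1) (exactly one): quebec ∉ K.
Only one set left: quebec ∈ A.
Suppose golf ∈ A: no assignment then satisfies all the clues, so golf ∉ A.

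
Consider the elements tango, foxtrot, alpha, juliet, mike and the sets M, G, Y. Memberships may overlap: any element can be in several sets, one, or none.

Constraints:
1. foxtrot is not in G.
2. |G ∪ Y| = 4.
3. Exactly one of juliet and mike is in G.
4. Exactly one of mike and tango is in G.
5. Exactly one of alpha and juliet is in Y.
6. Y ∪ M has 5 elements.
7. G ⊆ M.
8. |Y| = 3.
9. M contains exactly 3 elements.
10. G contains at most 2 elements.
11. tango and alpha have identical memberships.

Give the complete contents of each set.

M = {foxtrot, juliet, mike}; G = {mike}; Y = {alpha, foxtrot, tango}

From (1): foxtrot ∉ G.
Suppose tango ∈ M: no assignment then satisfies all the clues, so tango ∉ M.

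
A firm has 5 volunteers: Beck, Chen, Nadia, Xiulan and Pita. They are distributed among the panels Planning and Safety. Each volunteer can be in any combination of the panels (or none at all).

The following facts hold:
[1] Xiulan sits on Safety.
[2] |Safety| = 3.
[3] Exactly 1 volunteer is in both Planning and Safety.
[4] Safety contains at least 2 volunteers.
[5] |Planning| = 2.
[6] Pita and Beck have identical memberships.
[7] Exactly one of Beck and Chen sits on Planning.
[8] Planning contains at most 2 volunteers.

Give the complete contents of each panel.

Planning = {Chen, Xiulan}; Safety = {Beck, Pita, Xiulan}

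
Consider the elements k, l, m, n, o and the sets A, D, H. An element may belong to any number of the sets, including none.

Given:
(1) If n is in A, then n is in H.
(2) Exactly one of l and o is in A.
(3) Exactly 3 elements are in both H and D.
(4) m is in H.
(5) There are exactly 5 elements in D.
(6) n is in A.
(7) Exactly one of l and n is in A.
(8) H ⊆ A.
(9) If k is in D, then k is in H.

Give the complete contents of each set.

A = {k, m, n, o}; D = {k, l, m, n, o}; H = {k, m, n}

From (4): m ∈ H.
From (6): n ∈ A.
(1): n ∈ H.
(5): only 5 candidates remain for D, so all are in.
(7) (exactly one): l ∉ A.
(8) contrapositive: l ∉ H.
(8) with m ∈ H: m ∈ A.
(9): k ∈ H.
(2) (exactly one): o ∈ A.
(8) with k ∈ H: k ∈ A.
Suppose o ∈ H: no assignment then satisfies all the clues, so o ∉ H.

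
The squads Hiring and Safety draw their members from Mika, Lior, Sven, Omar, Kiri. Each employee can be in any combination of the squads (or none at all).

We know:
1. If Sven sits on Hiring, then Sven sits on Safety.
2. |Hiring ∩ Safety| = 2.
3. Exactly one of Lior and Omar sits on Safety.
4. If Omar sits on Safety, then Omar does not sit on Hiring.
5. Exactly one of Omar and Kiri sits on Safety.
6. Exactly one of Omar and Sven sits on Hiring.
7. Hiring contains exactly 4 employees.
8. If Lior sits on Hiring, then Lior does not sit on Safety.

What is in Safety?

Safety = {Mika, Omar, Sven}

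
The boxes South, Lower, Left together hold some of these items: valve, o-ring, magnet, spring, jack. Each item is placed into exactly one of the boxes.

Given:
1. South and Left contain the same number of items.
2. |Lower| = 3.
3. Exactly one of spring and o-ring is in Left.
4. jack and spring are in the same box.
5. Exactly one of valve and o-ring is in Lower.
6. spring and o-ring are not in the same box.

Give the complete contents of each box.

South = {magnet}; Lower = {jack, spring, valve}; Left = {o-ring}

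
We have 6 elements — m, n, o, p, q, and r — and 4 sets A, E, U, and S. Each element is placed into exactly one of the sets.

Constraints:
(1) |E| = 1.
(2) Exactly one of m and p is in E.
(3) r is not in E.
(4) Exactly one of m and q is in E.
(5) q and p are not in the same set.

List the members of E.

E = {m}

From (3): r ∉ E.
Suppose m ∉ E: no assignment then satisfies all the clues, so m ∈ E.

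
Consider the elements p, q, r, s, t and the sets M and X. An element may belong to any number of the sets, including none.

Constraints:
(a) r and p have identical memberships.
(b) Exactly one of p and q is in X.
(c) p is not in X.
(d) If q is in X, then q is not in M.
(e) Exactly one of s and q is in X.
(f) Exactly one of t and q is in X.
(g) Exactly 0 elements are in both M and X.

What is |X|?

1

From (c): p ∉ X.
(a): r matches p: r ∉ X.
(b) (exactly one): q ∈ X.
(d): q ∉ M.
(e) (exactly one): s ∉ X.
(f) (exactly one): t ∉ X.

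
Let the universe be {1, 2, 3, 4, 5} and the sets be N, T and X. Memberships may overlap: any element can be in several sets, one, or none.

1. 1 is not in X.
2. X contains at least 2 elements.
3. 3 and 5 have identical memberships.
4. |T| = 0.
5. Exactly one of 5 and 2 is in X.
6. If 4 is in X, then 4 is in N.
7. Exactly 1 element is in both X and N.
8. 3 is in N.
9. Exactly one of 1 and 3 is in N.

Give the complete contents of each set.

N = {3, 4, 5}; T = {}; X = {2, 4}

From (1): 1 ∉ X.
From (8): 3 ∈ N.
(3): 5 matches 3: 5 ∈ N.
(4): T already has 0, so the rest are out.
(9) (exactly one): 1 ∉ N.
Suppose 2 ∈ N: no assignment then satisfies all the clues, so 2 ∉ N.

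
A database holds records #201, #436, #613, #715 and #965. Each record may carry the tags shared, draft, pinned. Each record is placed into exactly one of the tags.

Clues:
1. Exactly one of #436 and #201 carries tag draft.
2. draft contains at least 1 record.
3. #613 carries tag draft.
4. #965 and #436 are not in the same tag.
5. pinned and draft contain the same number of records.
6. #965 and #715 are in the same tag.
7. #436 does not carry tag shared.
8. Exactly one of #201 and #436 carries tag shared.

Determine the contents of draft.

draft = {#436, #613}

From (3): #613 ∈ draft.
From (7): #436 ∉ shared.
(8) (exactly one): #201 ∈ shared.
(1) (exactly one): #436 ∈ draft.
(4): #965 ∉ draft.
(6): #715 matches #965: #715 ∉ draft.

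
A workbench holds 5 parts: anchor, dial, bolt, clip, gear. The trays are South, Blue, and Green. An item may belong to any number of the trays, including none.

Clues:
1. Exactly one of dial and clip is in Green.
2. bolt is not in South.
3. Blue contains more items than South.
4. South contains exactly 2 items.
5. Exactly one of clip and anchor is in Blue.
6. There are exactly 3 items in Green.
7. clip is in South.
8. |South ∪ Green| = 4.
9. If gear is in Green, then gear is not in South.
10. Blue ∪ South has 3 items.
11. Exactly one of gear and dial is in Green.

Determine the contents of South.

South = {clip, dial}

From (2): bolt ∉ South.
From (7): clip ∈ South.
Suppose anchor ∈ South: no assignment then satisfies all the clues, so anchor ∉ South.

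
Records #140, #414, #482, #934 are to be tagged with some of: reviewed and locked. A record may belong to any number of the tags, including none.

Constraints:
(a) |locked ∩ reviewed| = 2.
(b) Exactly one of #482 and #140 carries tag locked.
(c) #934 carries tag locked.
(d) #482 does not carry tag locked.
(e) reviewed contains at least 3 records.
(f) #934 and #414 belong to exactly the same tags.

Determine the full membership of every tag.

reviewed = {#414, #482, #934}; locked = {#140, #414, #934}

From (c): #934 ∈ locked.
From (d): #482 ∉ locked.
(b) (exactly one): #140 ∈ locked.
(f): #414 matches #934: #414 ∈ locked.
Suppose #140 ∈ reviewed: no assignment then satisfies all the clues, so #140 ∉ reviewed.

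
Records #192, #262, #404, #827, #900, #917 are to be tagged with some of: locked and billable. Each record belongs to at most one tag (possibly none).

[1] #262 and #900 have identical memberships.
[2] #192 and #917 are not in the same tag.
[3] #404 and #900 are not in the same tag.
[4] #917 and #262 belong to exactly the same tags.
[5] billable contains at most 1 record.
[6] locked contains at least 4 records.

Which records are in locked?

locked = {#262, #827, #900, #917}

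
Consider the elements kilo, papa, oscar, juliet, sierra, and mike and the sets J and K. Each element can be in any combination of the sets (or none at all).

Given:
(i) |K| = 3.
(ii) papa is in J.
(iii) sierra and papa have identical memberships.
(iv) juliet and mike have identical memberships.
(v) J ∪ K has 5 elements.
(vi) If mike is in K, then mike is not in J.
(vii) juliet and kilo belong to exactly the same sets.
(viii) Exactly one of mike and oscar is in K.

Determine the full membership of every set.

J = {papa, sierra}; K = {juliet, kilo, mike}

From (ii): papa ∈ J.
(iii): sierra matches papa: sierra ∈ J.
Suppose kilo ∈ J: no assignment then satisfies all the clues, so kilo ∉ J.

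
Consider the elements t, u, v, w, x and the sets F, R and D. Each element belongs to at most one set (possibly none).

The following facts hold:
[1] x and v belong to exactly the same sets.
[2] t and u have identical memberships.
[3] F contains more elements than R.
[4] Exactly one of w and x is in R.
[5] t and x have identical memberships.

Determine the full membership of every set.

F = {t, u, v, x}; R = {w}; D = {}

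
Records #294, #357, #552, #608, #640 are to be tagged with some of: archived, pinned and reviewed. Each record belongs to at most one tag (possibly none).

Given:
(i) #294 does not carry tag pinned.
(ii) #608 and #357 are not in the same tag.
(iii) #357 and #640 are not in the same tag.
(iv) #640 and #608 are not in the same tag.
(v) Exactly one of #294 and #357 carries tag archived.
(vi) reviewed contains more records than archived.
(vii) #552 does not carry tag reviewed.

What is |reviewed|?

2

From (i): #294 ∉ pinned.
From (vii): #552 ∉ reviewed.
Suppose #294 ∈ archived: no assignment then satisfies all the clues, so #294 ∉ archived.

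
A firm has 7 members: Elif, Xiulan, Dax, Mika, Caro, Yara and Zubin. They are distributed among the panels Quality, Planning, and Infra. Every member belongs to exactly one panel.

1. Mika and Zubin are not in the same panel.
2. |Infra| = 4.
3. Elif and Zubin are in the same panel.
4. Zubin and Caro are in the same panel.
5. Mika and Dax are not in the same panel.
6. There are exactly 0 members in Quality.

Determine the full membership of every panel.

Quality = {}; Planning = {Mika, Xiulan, Yara}; Infra = {Caro, Dax, Elif, Zubin}

(6): Quality already has 0, so the rest are out.
Suppose Elif ∈ Planning: no assignment then satisfies all the clues, so Elif ∉ Planning.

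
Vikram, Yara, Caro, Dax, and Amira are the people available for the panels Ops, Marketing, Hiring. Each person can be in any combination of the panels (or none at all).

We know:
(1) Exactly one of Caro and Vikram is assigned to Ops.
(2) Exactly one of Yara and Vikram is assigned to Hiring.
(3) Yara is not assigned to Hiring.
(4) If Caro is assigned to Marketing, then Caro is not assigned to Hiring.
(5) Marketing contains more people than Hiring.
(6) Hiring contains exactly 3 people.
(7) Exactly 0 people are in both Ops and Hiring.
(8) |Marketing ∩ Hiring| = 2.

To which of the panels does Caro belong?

Caro: Marketing, Ops

From (3): Yara ∉ Hiring.
(2) (exactly one): Vikram ∈ Hiring.
Suppose Caro ∉ Ops: no assignment then satisfies all the clues, so Caro ∈ Ops.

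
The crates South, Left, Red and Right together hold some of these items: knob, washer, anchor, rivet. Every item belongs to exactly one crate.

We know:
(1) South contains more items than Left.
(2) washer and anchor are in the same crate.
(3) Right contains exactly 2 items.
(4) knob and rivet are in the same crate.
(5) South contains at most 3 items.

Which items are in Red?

Red = {}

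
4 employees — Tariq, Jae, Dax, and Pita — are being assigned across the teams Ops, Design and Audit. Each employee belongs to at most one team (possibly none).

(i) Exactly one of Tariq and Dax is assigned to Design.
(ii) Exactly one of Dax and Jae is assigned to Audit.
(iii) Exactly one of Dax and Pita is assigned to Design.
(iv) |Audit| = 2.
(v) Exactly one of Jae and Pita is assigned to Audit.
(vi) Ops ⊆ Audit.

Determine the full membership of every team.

Ops = {}; Design = {Dax}; Audit = {Jae, Tariq}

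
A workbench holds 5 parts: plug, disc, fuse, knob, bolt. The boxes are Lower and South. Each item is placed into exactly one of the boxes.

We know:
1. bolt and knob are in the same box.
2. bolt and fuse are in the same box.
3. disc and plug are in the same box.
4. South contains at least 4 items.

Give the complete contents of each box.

Lower = {}; South = {bolt, disc, fuse, knob, plug}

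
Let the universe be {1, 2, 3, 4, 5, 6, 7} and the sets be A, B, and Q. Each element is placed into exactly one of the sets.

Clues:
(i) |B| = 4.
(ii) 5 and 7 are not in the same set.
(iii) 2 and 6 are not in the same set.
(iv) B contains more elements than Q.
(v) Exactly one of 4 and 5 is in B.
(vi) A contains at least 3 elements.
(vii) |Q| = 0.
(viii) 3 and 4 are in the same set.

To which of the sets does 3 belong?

3: B

(vii): Q already has 0, so the rest are out.
Suppose 3 ∈ A: no assignment then satisfies all the clues, so 3 ∉ A.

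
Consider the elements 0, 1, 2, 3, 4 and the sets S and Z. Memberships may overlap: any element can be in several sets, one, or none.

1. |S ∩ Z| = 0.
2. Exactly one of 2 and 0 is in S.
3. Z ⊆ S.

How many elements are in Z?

0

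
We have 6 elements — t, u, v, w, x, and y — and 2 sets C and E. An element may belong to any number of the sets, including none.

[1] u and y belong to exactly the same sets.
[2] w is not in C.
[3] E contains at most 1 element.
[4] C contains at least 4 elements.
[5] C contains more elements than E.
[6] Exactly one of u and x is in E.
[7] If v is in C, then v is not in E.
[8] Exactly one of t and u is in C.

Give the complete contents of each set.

C = {u, v, x, y}; E = {x}

From (2): w ∉ C.
Suppose t ∈ C: no assignment then satisfies all the clues, so t ∉ C.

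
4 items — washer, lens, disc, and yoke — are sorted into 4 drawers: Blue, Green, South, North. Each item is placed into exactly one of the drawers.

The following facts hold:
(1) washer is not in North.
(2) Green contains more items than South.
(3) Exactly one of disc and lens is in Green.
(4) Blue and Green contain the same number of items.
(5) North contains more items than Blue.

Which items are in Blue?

Blue = {washer}

From (1): washer ∉ North.
Suppose washer ∉ Blue: no assignment then satisfies all the clues, so washer ∈ Blue.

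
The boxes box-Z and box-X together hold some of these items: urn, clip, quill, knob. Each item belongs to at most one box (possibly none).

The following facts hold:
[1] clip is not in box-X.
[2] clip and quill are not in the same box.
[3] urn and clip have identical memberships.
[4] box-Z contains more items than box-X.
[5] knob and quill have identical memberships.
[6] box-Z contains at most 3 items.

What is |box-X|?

0

From (1): clip ∉ box-X.
(3): urn matches clip: urn ∉ box-X.
Suppose quill ∈ box-X: no assignment then satisfies all the clues, so quill ∉ box-X.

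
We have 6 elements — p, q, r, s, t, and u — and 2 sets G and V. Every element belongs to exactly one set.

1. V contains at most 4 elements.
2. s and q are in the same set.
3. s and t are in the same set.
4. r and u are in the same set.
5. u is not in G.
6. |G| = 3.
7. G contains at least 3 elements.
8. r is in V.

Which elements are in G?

G = {q, s, t}

From (5): u ∉ G.
From (8): r ∈ V.
(4): u matches r: u ∈ V.
Suppose p ∈ G: no assignment then satisfies all the clues, so p ∉ G.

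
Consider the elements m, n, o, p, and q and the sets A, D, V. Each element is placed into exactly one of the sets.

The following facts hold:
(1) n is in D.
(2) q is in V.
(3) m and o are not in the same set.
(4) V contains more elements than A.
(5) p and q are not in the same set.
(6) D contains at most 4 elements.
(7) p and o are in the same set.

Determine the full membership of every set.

From (1): n ∈ D.
From (2): q ∈ V.
(5): p ∉ V.
(7): o matches p: o ∉ V.
Suppose m ∈ A: no assignment then satisfies all the clues, so m ∉ A.

A = {}; D = {n, o, p}; V = {m, q}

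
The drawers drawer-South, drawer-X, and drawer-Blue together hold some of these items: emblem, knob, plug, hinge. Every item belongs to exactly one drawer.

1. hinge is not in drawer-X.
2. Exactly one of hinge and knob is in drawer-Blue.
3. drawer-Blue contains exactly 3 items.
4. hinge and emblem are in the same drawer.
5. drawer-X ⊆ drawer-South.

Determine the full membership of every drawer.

drawer-South = {knob}; drawer-X = {}; drawer-Blue = {emblem, hinge, plug}

From (1): hinge ∉ drawer-X.
(4): emblem matches hinge: emblem ∉ drawer-X.
Suppose emblem ∈ drawer-South: no assignment then satisfies all the clues, so emblem ∉ drawer-South.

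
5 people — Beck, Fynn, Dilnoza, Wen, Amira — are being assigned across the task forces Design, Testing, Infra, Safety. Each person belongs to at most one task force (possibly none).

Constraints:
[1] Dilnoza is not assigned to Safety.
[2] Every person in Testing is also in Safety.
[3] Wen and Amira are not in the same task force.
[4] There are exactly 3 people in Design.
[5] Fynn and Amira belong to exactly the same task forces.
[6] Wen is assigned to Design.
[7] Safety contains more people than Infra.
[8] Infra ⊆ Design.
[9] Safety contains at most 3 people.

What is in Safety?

Safety = {Amira, Fynn}

From (1): Dilnoza ∉ Safety.
From (6): Wen ∈ Design.
(2) contrapositive: Dilnoza ∉ Testing.
(3): Amira ∉ Design.
(5): Fynn matches Amira: Fynn ∉ Design.
(8) contrapositive: Fynn ∉ Infra.
(8) contrapositive: Amira ∉ Infra.
(4): only 3 candidates remain for Design, so all are in.
Suppose Fynn ∉ Safety: no assignment then satisfies all the clues, so Fynn ∈ Safety.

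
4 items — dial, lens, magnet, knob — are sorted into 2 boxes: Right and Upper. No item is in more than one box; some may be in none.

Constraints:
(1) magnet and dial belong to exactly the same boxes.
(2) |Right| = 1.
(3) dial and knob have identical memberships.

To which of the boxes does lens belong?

lens: Right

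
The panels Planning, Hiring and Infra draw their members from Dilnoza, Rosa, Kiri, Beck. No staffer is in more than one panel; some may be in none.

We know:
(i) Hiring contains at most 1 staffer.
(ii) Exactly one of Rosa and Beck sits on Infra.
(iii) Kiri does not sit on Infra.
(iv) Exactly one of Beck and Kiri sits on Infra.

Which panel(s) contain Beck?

Beck: Infra

From (iii): Kiri ∉ Infra.
(iv) (exactly one): Beck ∈ Infra.
(ii) (exactly one): Rosa ∉ Infra.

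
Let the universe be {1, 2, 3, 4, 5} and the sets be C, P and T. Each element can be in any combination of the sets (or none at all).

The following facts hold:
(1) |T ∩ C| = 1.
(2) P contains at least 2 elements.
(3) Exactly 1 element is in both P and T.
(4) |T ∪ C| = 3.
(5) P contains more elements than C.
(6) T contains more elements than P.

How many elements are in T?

3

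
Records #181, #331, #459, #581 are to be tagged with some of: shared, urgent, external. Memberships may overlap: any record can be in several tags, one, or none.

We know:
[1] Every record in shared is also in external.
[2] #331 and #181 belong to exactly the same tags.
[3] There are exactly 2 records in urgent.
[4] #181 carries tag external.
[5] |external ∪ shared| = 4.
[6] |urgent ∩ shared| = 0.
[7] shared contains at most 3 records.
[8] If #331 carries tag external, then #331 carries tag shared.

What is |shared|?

2

From (4): #181 ∈ external.
(2): #331 matches #181: #331 ∈ external.
(8): #331 ∈ shared.
(2): #181 matches #331: #181 ∈ shared.
Suppose #181 ∈ urgent: no assignment then satisfies all the clues, so #181 ∉ urgent.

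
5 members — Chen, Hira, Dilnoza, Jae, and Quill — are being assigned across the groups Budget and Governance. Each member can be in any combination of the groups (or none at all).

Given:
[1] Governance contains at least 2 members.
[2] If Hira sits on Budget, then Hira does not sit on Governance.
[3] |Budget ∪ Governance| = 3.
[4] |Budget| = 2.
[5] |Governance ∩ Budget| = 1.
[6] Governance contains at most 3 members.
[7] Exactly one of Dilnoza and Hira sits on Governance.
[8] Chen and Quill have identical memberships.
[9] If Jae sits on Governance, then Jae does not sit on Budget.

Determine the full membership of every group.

Budget = {Dilnoza, Hira}; Governance = {Dilnoza, Jae}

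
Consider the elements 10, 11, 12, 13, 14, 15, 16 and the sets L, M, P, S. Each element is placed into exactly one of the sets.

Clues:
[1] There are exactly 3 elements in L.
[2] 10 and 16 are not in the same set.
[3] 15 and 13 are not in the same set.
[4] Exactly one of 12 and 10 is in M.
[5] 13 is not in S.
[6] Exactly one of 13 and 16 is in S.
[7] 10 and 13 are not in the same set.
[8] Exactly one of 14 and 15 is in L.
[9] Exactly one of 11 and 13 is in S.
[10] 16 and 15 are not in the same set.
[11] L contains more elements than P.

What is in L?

L = {12, 13, 14}

From (5): 13 ∉ S.
(6) (exactly one): 16 ∈ S.
(9) (exactly one): 11 ∈ S.
(10): 15 ∉ S.
(2): 10 ∉ S.
Suppose 10 ∈ L: no assignment then satisfies all the clues, so 10 ∉ L.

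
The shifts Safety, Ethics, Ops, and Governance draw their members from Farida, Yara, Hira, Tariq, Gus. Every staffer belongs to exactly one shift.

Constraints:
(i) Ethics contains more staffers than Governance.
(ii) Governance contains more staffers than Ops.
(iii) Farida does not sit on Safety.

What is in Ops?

Ops = {}

From (iii): Farida ∉ Safety.
Suppose Farida ∈ Ops: no assignment then satisfies all the clues, so Farida ∉ Ops.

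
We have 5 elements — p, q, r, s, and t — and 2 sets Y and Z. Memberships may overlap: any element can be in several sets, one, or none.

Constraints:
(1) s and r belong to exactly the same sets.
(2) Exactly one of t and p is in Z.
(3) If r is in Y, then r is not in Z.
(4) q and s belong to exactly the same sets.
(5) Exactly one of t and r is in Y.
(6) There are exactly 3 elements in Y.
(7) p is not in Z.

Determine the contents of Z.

Z = {t}

From (7): p ∉ Z.
(2) (exactly one): t ∈ Z.
Suppose q ∈ Z: no assignment then satisfies all the clues, so q ∉ Z.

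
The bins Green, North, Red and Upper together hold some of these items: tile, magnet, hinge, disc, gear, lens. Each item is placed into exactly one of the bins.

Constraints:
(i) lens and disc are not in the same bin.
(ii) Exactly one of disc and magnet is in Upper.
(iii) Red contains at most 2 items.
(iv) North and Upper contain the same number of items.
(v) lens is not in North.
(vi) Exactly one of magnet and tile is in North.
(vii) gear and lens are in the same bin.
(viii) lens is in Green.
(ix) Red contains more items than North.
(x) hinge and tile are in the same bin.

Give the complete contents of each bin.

Green = {gear, lens}; North = {magnet}; Red = {hinge, tile}; Upper = {disc}

From (v): lens ∉ North.
From (viii): lens ∈ Green.
(i): disc ∉ Green.
(vii): gear matches lens: gear ∈ Green.
Suppose tile ∈ Green: no assignment then satisfies all the clues, so tile ∉ Green.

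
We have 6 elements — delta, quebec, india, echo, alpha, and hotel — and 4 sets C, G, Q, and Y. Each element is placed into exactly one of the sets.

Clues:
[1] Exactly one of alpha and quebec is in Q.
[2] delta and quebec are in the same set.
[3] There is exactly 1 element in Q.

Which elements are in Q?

Q = {alpha}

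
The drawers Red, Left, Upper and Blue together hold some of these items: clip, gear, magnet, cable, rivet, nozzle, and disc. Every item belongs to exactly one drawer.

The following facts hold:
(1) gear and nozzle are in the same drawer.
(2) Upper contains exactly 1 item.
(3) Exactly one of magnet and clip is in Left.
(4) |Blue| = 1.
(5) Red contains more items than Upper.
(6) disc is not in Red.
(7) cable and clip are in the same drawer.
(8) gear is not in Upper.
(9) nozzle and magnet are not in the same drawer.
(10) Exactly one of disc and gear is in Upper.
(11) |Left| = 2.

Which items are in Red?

Red = {gear, nozzle, rivet}

From (6): disc ∉ Red.
From (8): gear ∉ Upper.
(1): nozzle matches gear: nozzle ∉ Upper.
(10) (exactly one): disc ∈ Upper.
(2): Upper already has 1, so the rest are out.
Suppose clip ∈ Red: no assignment then satisfies all the clues, so clip ∉ Red.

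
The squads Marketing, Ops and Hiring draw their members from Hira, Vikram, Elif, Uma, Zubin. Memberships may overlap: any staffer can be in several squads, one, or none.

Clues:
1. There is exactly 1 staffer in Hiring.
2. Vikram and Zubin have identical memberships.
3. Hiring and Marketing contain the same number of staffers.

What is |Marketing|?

1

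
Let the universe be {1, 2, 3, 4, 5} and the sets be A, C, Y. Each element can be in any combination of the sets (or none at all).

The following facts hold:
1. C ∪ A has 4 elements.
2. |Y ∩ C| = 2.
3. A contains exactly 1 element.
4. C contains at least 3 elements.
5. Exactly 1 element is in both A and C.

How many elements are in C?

4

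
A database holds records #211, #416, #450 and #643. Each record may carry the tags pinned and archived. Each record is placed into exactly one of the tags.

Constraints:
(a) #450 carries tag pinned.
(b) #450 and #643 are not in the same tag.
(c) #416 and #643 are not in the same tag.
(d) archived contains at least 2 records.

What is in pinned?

pinned = {#416, #450}

From (a): #450 ∈ pinned.
(b): #643 ∉ pinned.
Only one tag left: #643 ∈ archived.
(c): #416 ∉ archived.
(d): only 2 candidates remain for archived, so all are in.
Only one tag left: #416 ∈ pinned.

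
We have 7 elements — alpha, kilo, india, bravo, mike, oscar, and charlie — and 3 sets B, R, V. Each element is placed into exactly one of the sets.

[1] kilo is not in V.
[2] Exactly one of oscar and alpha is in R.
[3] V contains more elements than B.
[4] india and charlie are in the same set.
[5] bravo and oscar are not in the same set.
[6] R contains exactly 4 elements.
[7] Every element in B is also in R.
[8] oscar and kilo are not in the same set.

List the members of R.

R = {alpha, bravo, kilo, mike}

From (1): kilo ∉ V.
Suppose alpha ∉ R: no assignment then satisfies all the clues, so alpha ∈ R.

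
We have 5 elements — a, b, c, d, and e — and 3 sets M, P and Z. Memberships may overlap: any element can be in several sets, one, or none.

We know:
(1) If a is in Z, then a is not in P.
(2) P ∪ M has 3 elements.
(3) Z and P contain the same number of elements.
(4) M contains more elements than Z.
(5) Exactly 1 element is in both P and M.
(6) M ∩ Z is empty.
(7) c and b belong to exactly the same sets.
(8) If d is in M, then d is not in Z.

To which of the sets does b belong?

b: M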